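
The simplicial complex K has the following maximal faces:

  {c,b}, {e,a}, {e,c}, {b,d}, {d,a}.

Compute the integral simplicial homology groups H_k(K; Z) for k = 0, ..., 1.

H_0 = Z,  H_1 = Z.

K has 5 vertices, 5 edges.
rank ∂_0 = 0, rank ∂_1 = 4 ⇒ b_0 = 5 − 0 − 4 = 1; all invariant factors of ∂_1 are 1 so no torsion. So H_0 ≅ Z.
rank ∂_1 = 4, rank ∂_2 = 0 ⇒ b_1 = 5 − 4 − 0 = 1. So H_1 ≅ Z.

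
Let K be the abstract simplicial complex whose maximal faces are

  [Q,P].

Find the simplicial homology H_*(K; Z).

H_0 = Z,  H_1 = 0.

We work with the vertex ordering P < Q. The simplices of K, each written with vertices in increasing order, are:

  0-simplices (2): P, Q
  1-simplices (1): PQ

so the chain groups are C_0 ≅ Z^2, C_1 ≅ Z^1.

∂_1: C_1 → C_0 maps an edge to its endpoints' difference, ∂[p,q] = q − p. For instance
  ∂PQ = Q − P.
The resulting 2×1 matrix has rank 1, and its Smith normal form has invariant factors (1).

Computing H_k = (kernel of ∂_k) / (image of ∂_{k+1}):

  H_0: rank C_0 − rank ∂_1 = 2 − 1 = 1, and the invariant factors of ∂_1 are all 1, so H_0 = Z.
  H_1: rank ker ∂_1 − rank ∂_2 = (1 − 1) − 0 = 0, and there is no ∂_2, so H_1 = 0.

As a check, the Euler characteristic is 2 − 1 = 1, which agrees with 1 − 0 = 1.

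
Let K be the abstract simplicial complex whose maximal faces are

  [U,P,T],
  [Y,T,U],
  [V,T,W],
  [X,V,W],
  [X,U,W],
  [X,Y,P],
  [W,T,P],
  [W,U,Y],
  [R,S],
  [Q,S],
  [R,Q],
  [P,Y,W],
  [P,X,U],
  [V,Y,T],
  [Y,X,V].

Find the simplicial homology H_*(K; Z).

Fix the vertex order P < Q < R < S < T < U < V < W < X < Y and write every simplex with vertices in increasing order. Then dim K = 2 and the simplices of K are:

  0-simplices (10): P, Q, R, S, T, U, V, W, X, Y
  1-simplices (21): PT, PU, PW, PX, PY, QR, QS, RS, TU, TV, TW, TY, UW, UX, UY, VW, VX, VY, WX, WY, XY
  2-simplices (12): PTU, PTW, PUX, PWY, PXY, TUY, TVW, TVY, UWX, UWY, VWX, VXY

giving chain groups C_0 ≅ Z^10, C_1 ≅ Z^21, C_2 ≅ Z^12.

Boundary ∂_1: C_1 → C_0 is given by ∂[p,q] = [q] − [p]. For instance
  ∂VX = X − V.
The resulting 10×21 matrix has rank 8, and its Smith normal form has invariant factors (1,1,1,1,1,1,1,1).

The boundary map ∂_2: C_2 → C_1 acts by ∂[p,q,r] = [q,r] − [p,r] + [p,q]. For instance
  ∂PUX = UX − PX + PU,
  ∂PTU = TU − PU + PT.
The resulting 21×12 matrix has rank 12, and its Smith normal form has invariant factors (1,1,1,1,1,1,1,1,1,1,1,2).

Reading off H_k = ker ∂_k / im ∂_{k+1}:

  H_0: rank C_0 − rank ∂_1 = 10 − 8 = 2, and the invariant factors of ∂_1 are all 1, so H_0 ≅ Z^2.
  H_1: rank ker ∂_1 − rank ∂_2 = (21 − 8) − 12 = 1, and ∂_2 has invariant factor 2 > 1, so H_1 ≅ Z ⊕ Z/2.
  H_2: rank ker ∂_2 − rank ∂_3 = (12 − 12) − 0 = 0, and there is no ∂_3, so H_2 ≅ 0.

As a check, the Euler characteristic is 10 − 21 + 12 = 1, which agrees with 2 − 1 + 0 = 1.

H_0 ≅ Z^2,  H_1 ≅ Z ⊕ Z/2,  H_2 = 0.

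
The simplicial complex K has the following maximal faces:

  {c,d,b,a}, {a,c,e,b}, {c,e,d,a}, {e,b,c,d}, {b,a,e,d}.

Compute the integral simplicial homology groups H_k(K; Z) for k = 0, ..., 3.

H_0 = Z,  H_1 = 0,  H_2 = 0,  H_3 = Z.

Order the vertices as a < b < c < d < e. Listing each simplex with vertices in this order, K has dimension 3 with simplices:

  0-simplices (5): a, b, c, d, e
  1-simplices (10): ab, ac, ad, ae, bc, bd, be, cd, ce, de
  2-simplices (10): abc, abd, abe, acd, ace, ade, bcd, bce, bde, cde
  3-simplices (5): abcd, abce, abde, acde, bcde

Hence C_0 ≅ Z^5, C_1 ≅ Z^10, C_2 ≅ Z^10, C_3 ≅ Z^5.

Boundary ∂_1: C_1 → C_0 is given by ∂[p,q] = [q] − [p].
As a 5×10 matrix over Z this has rank 4, with invariant factors (1,1,1,1).

Boundary ∂_2: C_2 → C_1 maps a triangle to the signed sum of its edges. For instance
  ∂bce = ce − be + bc,
  ∂abd = bd − ad + ab.
The 10×10 boundary matrix has rank 6 and Smith normal form diag(1,1,1,1,1,1).

The boundary map ∂_3: C_3 → C_2 sends each 3-simplex σ to the alternating sum Σ_i (−1)^i (σ with its i-th vertex removed). For instance
  ∂abcd = bcd − acd + abd − abc,
  ∂abce = bce − ace + abe − abc.
The resulting 10×5 matrix has rank 4, and its Smith normal form has invariant factors (1,1,1,1).

Reading off H_k = ker ∂_k / im ∂_{k+1}:

  H_0: rank C_0 − rank ∂_1 = 5 − 4 = 1, and the invariant factors of ∂_1 are all 1, so H_0 = Z.
  H_1: rank ker ∂_1 − rank ∂_2 = (10 − 4) − 6 = 0, and the invariant factors of ∂_2 are all 1, so H_1 = 0.
  H_2: rank ker ∂_2 − rank ∂_3 = (10 − 6) − 4 = 0, and the invariant factors of ∂_3 are all 1, so H_2 = 0.
  H_3: rank ker ∂_3 − rank ∂_4 = (5 − 4) − 0 = 1, and there is no ∂_4, so H_3 = Z.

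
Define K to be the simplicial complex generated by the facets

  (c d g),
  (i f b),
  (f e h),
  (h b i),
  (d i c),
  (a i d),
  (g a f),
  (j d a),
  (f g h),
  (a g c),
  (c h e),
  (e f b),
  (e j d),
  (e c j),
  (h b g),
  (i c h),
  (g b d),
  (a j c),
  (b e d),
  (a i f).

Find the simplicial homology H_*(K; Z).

H_0 ≅ Z,  H_1 ≅ Z × Z/2,  H_2 = 0.

Take the total order a < b < c < d < e < f < g < h < i < j on the vertex set. Then K (dimension 2) consists of the simplices:

  0-simplices (10): a, b, c, d, e, f, g, h, i, j
  1-simplices (30): ac, ad, af, ag, ai, aj, bd, be, bf, bg, bh, bi, cd, ce, cg, ch, ci, cj, de, dg, di, dj, ef, eh, ej, fg, fh, fi, gh, hi
  2-simplices (20): acg, acj, adi, adj, afg, afi, bde, bdg, bef, bfi, bgh, bhi, cdg, cdi, ceh, cej, chi, dej, efh, fgh

so the chain groups are C_0 ≅ Z^10, C_1 ≅ Z^30, C_2 ≅ Z^20.

Boundary ∂_1: C_1 → C_0 maps an edge to its endpoints' difference, ∂[p,q] = q − p. For instance
  ∂fi = i − f.
As a 10×30 matrix over Z this has rank 9, with invariant factors (1,1,1,1,1,1,1,1,1).

The boundary map ∂_2: C_2 → C_1 acts by ∂[p,q,r] = [q,r] − [p,r] + [p,q]. For instance
  ∂acg = cg − ag + ac,
  ∂bdg = dg − bg + bd.
The resulting 30×20 matrix has rank 20, and its Smith normal form has invariant factors (1,1,1,1,1,1,1,1,1,1,1,1,1,1,1,1,1,1,1,2).

Reading off H_k = ker ∂_k / im ∂_{k+1}:

  H_0: rank C_0 − rank ∂_1 = 10 − 9 = 1, and the invariant factors of ∂_1 are all 1, so H_0 ≅ Z.
  H_1: rank ker ∂_1 − rank ∂_2 = (30 − 9) − 20 = 1, and ∂_2 has invariant factor 2 > 1, so H_1 ≅ Z × Z/2.
  H_2: rank ker ∂_2 − rank ∂_3 = (20 − 20) − 0 = 0, and there is no ∂_3, so H_2 ≅ 0.

As a check, the Euler characteristic is 10 − 30 + 20 = 0, which agrees with 1 − 1 + 0 = 0.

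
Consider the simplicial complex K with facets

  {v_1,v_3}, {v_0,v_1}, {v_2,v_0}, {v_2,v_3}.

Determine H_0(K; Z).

Order the vertices as v_0 < v_1 < v_2 < v_3. Listing each simplex with vertices in this order, K has dimension 1 with simplices:

  0-simplices (4): [v_0], [v_1], [v_2], [v_3]
  1-simplices (4): [v_0,v_1], [v_0,v_2], [v_1,v_3], [v_2,v_3]

so the chain groups are C_0 ≅ Z^4, C_1 ≅ Z^4.

Boundary ∂_1: C_1 → C_0 sends each edge [p,q] (with p < q) to q − p. For instance
  ∂[v_1,v_3] = [v_3] − [v_1].
This gives a 4×4 integer matrix of rank 3; reducing to Smith normal form yields diagonal entries (1,1,1).

Computing H_k = (kernel of ∂_k) / (image of ∂_{k+1}):

  H_0: rank C_0 − rank ∂_1 = 4 − 3 = 1, and the invariant factors of ∂_1 are all 1, so H_0 = Z.

(K is a triangulation of the circle S^1.)

H_0 ≅ Z.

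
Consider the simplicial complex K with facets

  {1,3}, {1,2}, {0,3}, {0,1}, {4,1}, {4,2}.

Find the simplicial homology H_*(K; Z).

Take the total order 0 < 1 < 2 < 3 < 4 on the vertex set. Then K (dimension 1) consists of the simplices:

  0-simplices (5): [0], [1], [2], [3], [4]
  1-simplices (6): [0,1], [0,3], [1,2], [1,3], [1,4], [2,4]

Hence C_0 ≅ Z^5, C_1 ≅ Z^6.

The boundary map ∂_1: C_1 → C_0 maps an edge to its endpoints' difference, ∂[p,q] = q − p.
This gives a 5×6 integer matrix of rank 4; reducing to Smith normal form yields diagonal entries (1,1,1,1).

Now H_k = ker ∂_k / im ∂_{k+1}, so:

  H_0: rank C_0 − rank ∂_1 = 5 − 4 = 1, and the invariant factors of ∂_1 are all 1, so H_0 = Z.
  H_1: rank ker ∂_1 − rank ∂_2 = (6 − 4) − 0 = 2, and there is no ∂_2, so H_1 = Z^2.

As a check, the Euler characteristic is 5 − 6 = -1, which agrees with 1 − 2 = -1.

H_0 = Z,  H_1 = Z^2.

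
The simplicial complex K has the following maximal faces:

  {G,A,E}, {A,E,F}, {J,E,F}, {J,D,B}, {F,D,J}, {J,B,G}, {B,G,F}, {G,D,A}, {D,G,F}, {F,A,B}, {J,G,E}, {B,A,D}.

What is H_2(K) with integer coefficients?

Take the total order A < B < D < E < F < G < J on the vertex set. Then K (dimension 2) consists of the simplices:

  0-simplices (7): A, B, D, E, F, G, J
  1-simplices (18): AB, AD, AE, AF, AG, BD, BF, BG, BJ, DF, DG, DJ, EF, EG, EJ, FG, FJ, GJ
  2-simplices (12): ABD, ABF, ADG, AEF, AEG, BDJ, BFG, BGJ, DFG, DFJ, EFJ, EGJ

so the chain groups are C_0 ≅ Z^7, C_1 ≅ Z^18, C_2 ≅ Z^12.

Boundary ∂_1: C_1 → C_0 sends each edge [p,q] (with p < q) to q − p. For instance
  ∂AF = F − A.
The 7×18 boundary matrix has rank 6 and Smith normal form diag(1,1,1,1,1,1).

Boundary ∂_2: C_2 → C_1 acts by ∂[p,q,r] = [q,r] − [p,r] + [p,q]. For instance
  ∂EFJ = FJ − EJ + EF,
  ∂ADG = DG − AG + AD.
This gives a 18×12 integer matrix of rank 12; reducing to Smith normal form yields diagonal entries (1,1,1,1,1,1,1,1,1,1,1,2).

From H_k ≅ ker(∂_k) / im(∂_{k+1}) we obtain:

  H_2: rank ker ∂_2 − rank ∂_3 = (12 − 12) − 0 = 0, and there is no ∂_3, so H_2 = 0.

H_2 ≅ 0.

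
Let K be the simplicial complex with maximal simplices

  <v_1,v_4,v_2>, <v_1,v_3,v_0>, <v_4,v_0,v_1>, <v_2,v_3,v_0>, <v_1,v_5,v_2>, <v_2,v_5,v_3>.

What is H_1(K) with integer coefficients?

H_1 ≅ Z.

Take the total order v_0 < v_1 < v_2 < v_3 < v_4 < v_5 on the vertex set. Then K (dimension 2) consists of the simplices:

  0-simplices (6): [v_0], [v_1], [v_2], [v_3], [v_4], [v_5]
  1-simplices (12): [v_0,v_1], [v_0,v_2], [v_0,v_3], [v_0,v_4], [v_1,v_2], [v_1,v_3], [v_1,v_4], [v_1,v_5], [v_2,v_3], [v_2,v_4], [v_2,v_5], [v_3,v_5]
  2-simplices (6): [v_0,v_1,v_3], [v_0,v_1,v_4], [v_0,v_2,v_3], [v_1,v_2,v_4], [v_1,v_2,v_5], [v_2,v_3,v_5]

so the chain groups are C_0 ≅ Z^6, C_1 ≅ Z^12, C_2 ≅ Z^6.

Boundary ∂_1: C_1 → C_0 maps an edge to its endpoints' difference, ∂[p,q] = q − p. For instance
  ∂[v_1,v_5] = [v_5] − [v_1].
This gives a 6×12 integer matrix of rank 5; reducing to Smith normal form yields diagonal entries (1,1,1,1,1).

Boundary ∂_2: C_2 → C_1 acts by ∂[p,q,r] = [q,r] − [p,r] + [p,q]. For instance
  ∂[v_0,v_2,v_3] = [v_2,v_3] − [v_0,v_3] + [v_0,v_2],
  ∂[v_0,v_1,v_4] = [v_1,v_4] − [v_0,v_4] + [v_0,v_1].
The 12×6 boundary matrix has rank 6 and Smith normal form diag(1,1,1,1,1,1).

Reading off H_k = ker ∂_k / im ∂_{k+1}:

  H_1: rank ker ∂_1 − rank ∂_2 = (12 − 5) − 6 = 1, and the invariant factors of ∂_2 are all 1, so H_1 = Z.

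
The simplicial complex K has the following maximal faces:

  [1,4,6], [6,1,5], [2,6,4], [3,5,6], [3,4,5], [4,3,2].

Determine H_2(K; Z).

We work with the vertex ordering 1 < 2 < 3 < 4 < 5 < 6. The simplices of K, each written with vertices in increasing order, are:

  0-simplices (6): [1], [2], [3], [4], [5], [6]
  1-simplices (12): [1,4], [1,5], [1,6], [2,3], [2,4], [2,6], [3,4], [3,5], [3,6], [4,5], [4,6], [5,6]
  2-simplices (6): [1,4,6], [1,5,6], [2,3,4], [2,4,6], [3,4,5], [3,5,6]

giving chain groups C_0 ≅ Z^6, C_1 ≅ Z^12, C_2 ≅ Z^6.

Boundary ∂_1: C_1 → C_0 sends each edge [p,q] (with p < q) to q − p. For instance
  ∂[2,6] = [6] − [2].
As a 6×12 matrix over Z this has rank 5, with invariant factors (1,1,1,1,1).

The boundary map ∂_2: C_2 → C_1 maps a triangle to the signed sum of its edges. For instance
  ∂[1,4,6] = [4,6] − [1,6] + [1,4],
  ∂[1,5,6] = [5,6] − [1,6] + [1,5].
The 12×6 boundary matrix has rank 6 and Smith normal form diag(1,1,1,1,1,1).

Reading off H_k = ker ∂_k / im ∂_{k+1}:

  H_2: rank ker ∂_2 − rank ∂_3 = (6 − 6) − 0 = 0, and there is no ∂_3, so H_2 = 0.

H_2 ≅ 0.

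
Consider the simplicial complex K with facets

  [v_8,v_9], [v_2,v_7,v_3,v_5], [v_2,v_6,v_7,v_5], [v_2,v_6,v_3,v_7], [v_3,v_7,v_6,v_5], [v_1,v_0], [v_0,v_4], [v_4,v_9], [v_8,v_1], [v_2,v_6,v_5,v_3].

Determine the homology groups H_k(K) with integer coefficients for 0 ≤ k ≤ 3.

H_0 ≅ Z^2,  H_1 ≅ Z,  H_2 = 0,  H_3 ≅ Z.

K has 10 vertices, 15 edges, 10 triangles, 5 3-simplices.
rank ∂_0 = 0, rank ∂_1 = 8 ⇒ b_0 = 10 − 0 − 8 = 2; all invariant factors of ∂_1 are 1 so no torsion. So H_0 = Z^2.
rank ∂_1 = 8, rank ∂_2 = 6 ⇒ b_1 = 15 − 8 − 6 = 1; all invariant factors of ∂_2 are 1 so no torsion. So H_1 = Z.
rank ∂_2 = 6, rank ∂_3 = 4 ⇒ b_2 = 10 − 6 − 4 = 0; all invariant factors of ∂_3 are 1 so no torsion. So H_2 = 0.
rank ∂_3 = 4, rank ∂_4 = 0 ⇒ b_3 = 5 − 4 − 0 = 1. So H_3 = Z.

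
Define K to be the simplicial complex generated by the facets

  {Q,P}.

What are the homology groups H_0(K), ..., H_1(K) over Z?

We work with the vertex ordering P < Q. The simplices of K, each written with vertices in increasing order, are:

  0-simplices (2): P, Q
  1-simplices (1): PQ

Hence C_0 ≅ Z^2, C_1 ≅ Z^1.

The boundary map ∂_1: C_1 → C_0 maps an edge to its endpoints' difference, ∂[p,q] = q − p. For instance
  ∂PQ = Q − P.
The resulting 2×1 matrix has rank 1, and its Smith normal form has invariant factors (1).

Now H_k = ker ∂_k / im ∂_{k+1}, so:

  H_0: rank C_0 − rank ∂_1 = 2 − 1 = 1, and the invariant factors of ∂_1 are all 1, so H_0 = Z.
  H_1: rank ker ∂_1 − rank ∂_2 = (1 − 1) − 0 = 0, and there is no ∂_2, so H_1 = 0.

H_0 = Z,  H_1 = 0.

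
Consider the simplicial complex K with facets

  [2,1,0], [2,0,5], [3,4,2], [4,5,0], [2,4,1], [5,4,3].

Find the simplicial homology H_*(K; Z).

Fix the vertex order 0 < 1 < 2 < 3 < 4 < 5 and write every simplex with vertices in increasing order. Then dim K = 2 and the simplices of K are:

  0-simplices (6): [0], [1], [2], [3], [4], [5]
  1-simplices (12): [0,1], [0,2], [0,4], [0,5], [1,2], [1,4], [2,3], [2,4], [2,5], [3,4], [3,5], [4,5]
  2-simplices (6): [0,1,2], [0,2,5], [0,4,5], [1,2,4], [2,3,4], [3,4,5]

giving chain groups C_0 ≅ Z^6, C_1 ≅ Z^12, C_2 ≅ Z^6.

Boundary ∂_1: C_1 → C_0 sends each edge [p,q] (with p < q) to q − p. For instance
  ∂[2,4] = [4] − [2].
This gives a 6×12 integer matrix of rank 5; reducing to Smith normal form yields diagonal entries (1,1,1,1,1).

∂_2: C_2 → C_1 sends each 2-simplex [p,q,r] to [q,r] − [p,r] + [p,q]. For instance
  ∂[0,2,5] = [2,5] − [0,5] + [0,2],
  ∂[1,2,4] = [2,4] − [1,4] + [1,2].
This gives a 12×6 integer matrix of rank 6; reducing to Smith normal form yields diagonal entries (1,1,1,1,1,1).

Now H_k = ker ∂_k / im ∂_{k+1}, so:

  H_0: rank C_0 − rank ∂_1 = 6 − 5 = 1, and the invariant factors of ∂_1 are all 1, so H_0 = Z.
  H_1: rank ker ∂_1 − rank ∂_2 = (12 − 5) − 6 = 1, and the invariant factors of ∂_2 are all 1, so H_1 = Z.
  H_2: rank ker ∂_2 − rank ∂_3 = (6 − 6) − 0 = 0, and there is no ∂_3, so H_2 = 0.

As a check, the Euler characteristic is 6 − 12 + 6 = 0, which agrees with 1 − 1 + 0 = 0.
(K is a triangulation of the cylinder S^1 x I.)

H_0 ≅ Z,  H_1 ≅ Z,  H_2 = 0.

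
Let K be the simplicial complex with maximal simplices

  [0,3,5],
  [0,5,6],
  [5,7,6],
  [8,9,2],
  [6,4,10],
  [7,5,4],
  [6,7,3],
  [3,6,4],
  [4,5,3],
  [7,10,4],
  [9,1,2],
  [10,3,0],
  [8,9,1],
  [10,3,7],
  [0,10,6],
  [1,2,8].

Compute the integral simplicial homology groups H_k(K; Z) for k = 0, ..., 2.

H_0 = Z^2,  H_1 = Z/2,  H_2 = Z.

Take the total order 0 < 1 < 2 < 3 < 4 < 5 < 6 < 7 < 8 < 9 < 10 on the vertex set. Then K (dimension 2) consists of the simplices:

  0-simplices (11): [0], [1], [2], [3], [4], [5], [6], [7], [8], [9], [10]
  1-simplices (24): (24 of them)
  2-simplices (16): [0,3,5], [0,3,10], [0,5,6], [0,6,10], [1,2,8], [1,2,9], [1,8,9], [2,8,9], [3,4,5], [3,4,6], [3,6,7], [3,7,10], [4,5,7], [4,6,10], [4,7,10], [5,6,7]

giving chain groups C_0 ≅ Z^11, C_1 ≅ Z^24, C_2 ≅ Z^16.

The boundary map ∂_1: C_1 → C_0 maps an edge to its endpoints' difference, ∂[p,q] = q − p. For instance
  ∂[2,9] = [9] − [2].
This gives a 11×24 integer matrix of rank 9; reducing to Smith normal form yields diagonal entries (1,1,1,1,1,1,1,1,1).

Boundary ∂_2: C_2 → C_1 sends each 2-simplex [p,q,r] to [q,r] − [p,r] + [p,q]. For instance
  ∂[1,8,9] = [8,9] − [1,9] + [1,8],
  ∂[4,6,10] = [6,10] − [4,10] + [4,6].
As a 24×16 matrix over Z this has rank 15, with invariant factors (1,1,1,1,1,1,1,1,1,1,1,1,1,1,2).

Now H_k = ker ∂_k / im ∂_{k+1}, so:

  H_0: rank C_0 − rank ∂_1 = 11 − 9 = 2, and the invariant factors of ∂_1 are all 1, so H_0 = Z^2.
  H_1: rank ker ∂_1 − rank ∂_2 = (24 − 9) − 15 = 0, and ∂_2 has invariant factor 2 > 1, so H_1 = Z/2.
  H_2: rank ker ∂_2 − rank ∂_3 = (16 − 15) − 0 = 1, and there is no ∂_3, so H_2 = Z.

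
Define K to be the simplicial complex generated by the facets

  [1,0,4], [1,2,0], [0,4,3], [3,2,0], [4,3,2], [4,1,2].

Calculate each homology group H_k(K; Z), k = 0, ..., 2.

H_0 = Z,  H_1 = 0,  H_2 = Z.

K has 5 vertices, 9 edges, 6 triangles.
rank ∂_0 = 0, rank ∂_1 = 4 ⇒ b_0 = 5 − 0 − 4 = 1; all invariant factors of ∂_1 are 1 so no torsion. So H_0 ≅ Z.
rank ∂_1 = 4, rank ∂_2 = 5 ⇒ b_1 = 9 − 4 − 5 = 0; all invariant factors of ∂_2 are 1 so no torsion. So H_1 ≅ 0.
rank ∂_2 = 5, rank ∂_3 = 0 ⇒ b_2 = 6 − 5 − 0 = 1. So H_2 ≅ Z.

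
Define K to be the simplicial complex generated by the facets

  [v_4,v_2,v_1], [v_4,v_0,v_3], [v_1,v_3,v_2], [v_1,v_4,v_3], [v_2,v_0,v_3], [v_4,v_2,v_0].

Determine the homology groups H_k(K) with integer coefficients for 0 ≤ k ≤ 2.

H_0 ≅ Z,  H_1 = 0,  H_2 ≅ Z.

Fix the vertex order v_0 < v_1 < v_2 < v_3 < v_4 and write every simplex with vertices in increasing order. Then dim K = 2 and the simplices of K are:

  0-simplices (5): [v_0], [v_1], [v_2], [v_3], [v_4]
  1-simplices (9): [v_0,v_2], [v_0,v_3], [v_0,v_4], [v_1,v_2], [v_1,v_3], [v_1,v_4], [v_2,v_3], [v_2,v_4], [v_3,v_4]
  2-simplices (6): [v_0,v_2,v_3], [v_0,v_2,v_4], [v_0,v_3,v_4], [v_1,v_2,v_3], [v_1,v_2,v_4], [v_1,v_3,v_4]

Hence C_0 ≅ Z^5, C_1 ≅ Z^9, C_2 ≅ Z^6.

The boundary map ∂_1: C_1 → C_0 maps an edge to its endpoints' difference, ∂[p,q] = q − p. For instance
  ∂[v_0,v_2] = [v_2] − [v_0].
As a 5×9 matrix over Z this has rank 4, with invariant factors (1,1,1,1).

The boundary map ∂_2: C_2 → C_1 maps a triangle to the signed sum of its edges. For instance
  ∂[v_0,v_3,v_4] = [v_3,v_4] − [v_0,v_4] + [v_0,v_3],
  ∂[v_1,v_2,v_4] = [v_2,v_4] − [v_1,v_4] + [v_1,v_2].
The resulting 9×6 matrix has rank 5, and its Smith normal form has invariant factors (1,1,1,1,1).

Now H_k = ker ∂_k / im ∂_{k+1}, so:

  H_0: rank C_0 − rank ∂_1 = 5 − 4 = 1, and the invariant factors of ∂_1 are all 1, so H_0 = Z.
  H_1: rank ker ∂_1 − rank ∂_2 = (9 − 4) − 5 = 0, and the invariant factors of ∂_2 are all 1, so H_1 = 0.
  H_2: rank ker ∂_2 − rank ∂_3 = (6 − 5) − 0 = 1, and there is no ∂_3, so H_2 = Z.

As a check, the Euler characteristic is 5 − 9 + 6 = 2, which agrees with 1 − 0 + 1 = 2.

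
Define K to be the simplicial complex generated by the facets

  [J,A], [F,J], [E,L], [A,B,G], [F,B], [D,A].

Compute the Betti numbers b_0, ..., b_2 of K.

Take the total order A < B < D < E < F < G < J < L on the vertex set. Then K (dimension 2) consists of the simplices:

  0-simplices (8): A, B, D, E, F, G, J, L
  1-simplices (8): AB, AD, AG, AJ, BF, BG, EL, FJ
  2-simplices (1): ABG

Hence C_0 ≅ Z^8, C_1 ≅ Z^8, C_2 ≅ Z^1.

∂_1: C_1 → C_0 maps an edge to its endpoints' difference, ∂[p,q] = q − p.
As a 8×8 matrix over Z this has rank 6, with invariant factors (1,1,1,1,1,1).

∂_2: C_2 → C_1 acts by ∂[p,q,r] = [q,r] − [p,r] + [p,q]. For instance
  ∂ABG = BG − AG + AB.
The resulting 8×1 matrix has rank 1, and its Smith normal form has invariant factors (1).

Computing H_k = (kernel of ∂_k) / (image of ∂_{k+1}):

  H_0: rank C_0 − rank ∂_1 = 8 − 6 = 2, and the invariant factors of ∂_1 are all 1, so H_0 = Z^2.
  H_1: rank ker ∂_1 − rank ∂_2 = (8 − 6) − 1 = 1, and the invariant factors of ∂_2 are all 1, so H_1 = Z.
  H_2: rank ker ∂_2 − rank ∂_3 = (1 − 1) − 0 = 0, and there is no ∂_3, so H_2 = 0.

As a check, the Euler characteristic is 8 − 8 + 1 = 1, which agrees with 2 − 1 + 0 = 1.

Hence the Betti numbers are b_0 = 2, b_1 = 1, b_2 = 0.

b_0 = 2, b_1 = 1, b_2 = 0.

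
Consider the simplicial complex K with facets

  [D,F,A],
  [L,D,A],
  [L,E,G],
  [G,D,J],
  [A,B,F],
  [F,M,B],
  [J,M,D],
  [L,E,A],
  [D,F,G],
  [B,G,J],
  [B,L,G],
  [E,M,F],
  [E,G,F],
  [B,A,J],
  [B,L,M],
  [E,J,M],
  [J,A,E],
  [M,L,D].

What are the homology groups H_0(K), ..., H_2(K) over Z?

H_0 ≅ Z,  H_1 ≅ Z^2,  H_2 ≅ Z.

Order the vertices as A < B < D < E < F < G < J < L < M. Listing each simplex with vertices in this order, K has dimension 2 with simplices:

  0-simplices (9): A, B, D, E, F, G, J, L, M
  1-simplices (27): AB, AD, AE, AF, AJ, AL, BF, BG, BJ, BL, BM, DF, DG, DJ, DL, DM, EF, EG, EJ, EL, EM, FG, FM, GJ, GL, JM, LM
  2-simplices (18): ABF, ABJ, ADF, ADL, AEJ, AEL, BFM, BGJ, BGL, BLM, DFG, DGJ, DJM, DLM, EFG, EFM, EGL, EJM

so the chain groups are C_0 ≅ Z^9, C_1 ≅ Z^27, C_2 ≅ Z^18.

∂_1: C_1 → C_0 maps an edge to its endpoints' difference, ∂[p,q] = q − p.
The resulting 9×27 matrix has rank 8, and its Smith normal form has invariant factors (1,1,1,1,1,1,1,1).

The boundary map ∂_2: C_2 → C_1 acts by ∂[p,q,r] = [q,r] − [p,r] + [p,q]. For instance
  ∂ABJ = BJ − AJ + AB,
  ∂EFM = FM − EM + EF.
The 27×18 boundary matrix has rank 17 and Smith normal form diag(1,1,1,1,1,1,1,1,1,1,1,1,1,1,1,1,1).

From H_k ≅ ker(∂_k) / im(∂_{k+1}) we obtain:

  H_0: rank C_0 − rank ∂_1 = 9 − 8 = 1, and the invariant factors of ∂_1 are all 1, so H_0 = Z.
  H_1: rank ker ∂_1 − rank ∂_2 = (27 − 8) − 17 = 2, and the invariant factors of ∂_2 are all 1, so H_1 = Z^2.
  H_2: rank ker ∂_2 − rank ∂_3 = (18 − 17) − 0 = 1, and there is no ∂_3, so H_2 = Z.

(K is a triangulation of the torus T^2.)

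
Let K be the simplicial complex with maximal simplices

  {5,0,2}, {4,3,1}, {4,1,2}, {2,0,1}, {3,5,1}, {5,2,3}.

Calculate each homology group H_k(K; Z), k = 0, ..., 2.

Order the vertices as 0 < 1 < 2 < 3 < 4 < 5. Listing each simplex with vertices in this order, K has dimension 2 with simplices:

  0-simplices (6): [0], [1], [2], [3], [4], [5]
  1-simplices (12): [0,1], [0,2], [0,5], [1,2], [1,3], [1,4], [1,5], [2,3], [2,4], [2,5], [3,4], [3,5]
  2-simplices (6): [0,1,2], [0,2,5], [1,2,4], [1,3,4], [1,3,5], [2,3,5]

so the chain groups are C_0 ≅ Z^6, C_1 ≅ Z^12, C_2 ≅ Z^6.

∂_1: C_1 → C_0 maps an edge to its endpoints' difference, ∂[p,q] = q − p.
The resulting 6×12 matrix has rank 5, and its Smith normal form has invariant factors (1,1,1,1,1).

Boundary ∂_2: C_2 → C_1 maps a triangle to the signed sum of its edges. For instance
  ∂[2,3,5] = [3,5] − [2,5] + [2,3],
  ∂[1,2,4] = [2,4] − [1,4] + [1,2].
The resulting 12×6 matrix has rank 6, and its Smith normal form has invariant factors (1,1,1,1,1,1).

From H_k ≅ ker(∂_k) / im(∂_{k+1}) we obtain:

  H_0: rank C_0 − rank ∂_1 = 6 − 5 = 1, and the invariant factors of ∂_1 are all 1, so H_0 ≅ Z.
  H_1: rank ker ∂_1 − rank ∂_2 = (12 − 5) − 6 = 1, and the invariant factors of ∂_2 are all 1, so H_1 ≅ Z.
  H_2: rank ker ∂_2 − rank ∂_3 = (6 − 6) − 0 = 0, and there is no ∂_3, so H_2 ≅ 0.

As a check, the Euler characteristic is 6 − 12 + 6 = 0, which agrees with 1 − 1 + 0 = 0.
(K is a triangulation of the cylinder S^1 x I.)

H_0 ≅ Z,  H_1 ≅ Z,  H_2 = 0.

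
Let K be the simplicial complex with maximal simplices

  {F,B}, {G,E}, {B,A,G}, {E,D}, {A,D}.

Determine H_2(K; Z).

K has 6 vertices, 7 edges, 1 triangle.
rank ∂_2 = 1, rank ∂_3 = 0 ⇒ b_2 = 1 − 1 − 0 = 0. So H_2 = 0.

H_2 = 0.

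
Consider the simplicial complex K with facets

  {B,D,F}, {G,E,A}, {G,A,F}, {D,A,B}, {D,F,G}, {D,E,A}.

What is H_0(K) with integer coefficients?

Order the vertices as A < B < D < E < F < G. Listing each simplex with vertices in this order, K has dimension 2 with simplices:

  0-simplices (6): A, B, D, E, F, G
  1-simplices (12): AB, AD, AE, AF, AG, BD, BF, DE, DF, DG, EG, FG
  2-simplices (6): ABD, ADE, AEG, AFG, BDF, DFG

giving chain groups C_0 ≅ Z^6, C_1 ≅ Z^12, C_2 ≅ Z^6.

∂_1: C_1 → C_0 maps an edge to its endpoints' difference, ∂[p,q] = q − p.
As a 6×12 matrix over Z this has rank 5, with invariant factors (1,1,1,1,1).

The boundary map ∂_2: C_2 → C_1 acts by ∂[p,q,r] = [q,r] − [p,r] + [p,q]. For instance
  ∂ABD = BD − AD + AB,
  ∂ADE = DE − AE + AD.
The 12×6 boundary matrix has rank 6 and Smith normal form diag(1,1,1,1,1,1).

Computing H_k = (kernel of ∂_k) / (image of ∂_{k+1}):

  H_0: rank C_0 − rank ∂_1 = 6 − 5 = 1, and the invariant factors of ∂_1 are all 1, so H_0 = Z.

H_0 = Z.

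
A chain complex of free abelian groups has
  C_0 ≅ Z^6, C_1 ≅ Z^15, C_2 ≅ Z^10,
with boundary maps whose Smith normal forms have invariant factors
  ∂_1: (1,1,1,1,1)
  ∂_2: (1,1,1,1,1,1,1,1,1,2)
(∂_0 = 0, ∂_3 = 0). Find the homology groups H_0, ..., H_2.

H_0: b_0 = 6 − 0 − 5 = 1; torsion from ∂_1 factors > 1: none. So H_0 = Z.
H_1: b_1 = 15 − 5 − 10 = 0; torsion from ∂_2 factors > 1: [2]. So H_1 = Z_2.
H_2: b_2 = 10 − 10 − 0 = 0; torsion from ∂_3 factors > 1: none. So H_2 = 0.

H_0 = Z,  H_1 = Z_2,  H_2 = 0.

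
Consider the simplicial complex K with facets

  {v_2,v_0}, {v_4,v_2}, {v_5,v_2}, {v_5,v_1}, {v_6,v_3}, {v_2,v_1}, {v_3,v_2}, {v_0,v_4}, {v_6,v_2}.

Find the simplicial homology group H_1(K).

Order the vertices as v_0 < v_1 < v_2 < v_3 < v_4 < v_5 < v_6. Listing each simplex with vertices in this order, K has dimension 1 with simplices:

  0-simplices (7): [v_0], [v_1], [v_2], [v_3], [v_4], [v_5], [v_6]
  1-simplices (9): [v_0,v_2], [v_0,v_4], [v_1,v_2], [v_1,v_5], [v_2,v_3], [v_2,v_4], [v_2,v_5], [v_2,v_6], [v_3,v_6]

giving chain groups C_0 ≅ Z^7, C_1 ≅ Z^9.

Boundary ∂_1: C_1 → C_0 sends each edge [p,q] (with p < q) to q − p.
The resulting 7×9 matrix has rank 6, and its Smith normal form has invariant factors (1,1,1,1,1,1).

Now H_k = ker ∂_k / im ∂_{k+1}, so:

  H_1: rank ker ∂_1 − rank ∂_2 = (9 − 6) − 0 = 3, and there is no ∂_2, so H_1 = Z^3.

H_1 ≅ Z^3.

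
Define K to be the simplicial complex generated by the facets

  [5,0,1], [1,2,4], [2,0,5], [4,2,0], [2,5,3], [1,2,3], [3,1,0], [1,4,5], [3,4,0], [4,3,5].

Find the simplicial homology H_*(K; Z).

Fix the vertex order 0 < 1 < 2 < 3 < 4 < 5 and write every simplex with vertices in increasing order. Then dim K = 2 and the simplices of K are:

  0-simplices (6): [0], [1], [2], [3], [4], [5]
  1-simplices (15): [0,1], [0,2], [0,3], [0,4], [0,5], [1,2], [1,3], [1,4], [1,5], [2,3], [2,4], [2,5], [3,4], [3,5], [4,5]
  2-simplices (10): [0,1,3], [0,1,5], [0,2,4], [0,2,5], [0,3,4], [1,2,3], [1,2,4], [1,4,5], [2,3,5], [3,4,5]

so the chain groups are C_0 ≅ Z^6, C_1 ≅ Z^15, C_2 ≅ Z^10.

Boundary ∂_1: C_1 → C_0 maps an edge to its endpoints' difference, ∂[p,q] = q − p. For instance
  ∂[0,3] = [3] − [0].
The 6×15 boundary matrix has rank 5 and Smith normal form diag(1,1,1,1,1).

∂_2: C_2 → C_1 maps a triangle to the signed sum of its edges. For instance
  ∂[1,2,4] = [2,4] − [1,4] + [1,2],
  ∂[1,4,5] = [4,5] − [1,5] + [1,4].
The resulting 15×10 matrix has rank 10, and its Smith normal form has invariant factors (1,1,1,1,1,1,1,1,1,2).

Now H_k = ker ∂_k / im ∂_{k+1}, so:

  H_0: rank C_0 − rank ∂_1 = 6 − 5 = 1, and the invariant factors of ∂_1 are all 1, so H_0 ≅ Z.
  H_1: rank ker ∂_1 − rank ∂_2 = (15 − 5) − 10 = 0, and ∂_2 has invariant factor 2 > 1, so H_1 ≅ Z_2.
  H_2: rank ker ∂_2 − rank ∂_3 = (10 − 10) − 0 = 0, and there is no ∂_3, so H_2 ≅ 0.

H_0 ≅ Z,  H_1 ≅ Z_2,  H_2 = 0.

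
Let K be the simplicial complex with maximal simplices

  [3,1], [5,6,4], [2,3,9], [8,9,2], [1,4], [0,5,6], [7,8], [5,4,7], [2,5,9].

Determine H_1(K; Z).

We work with the vertex ordering 0 < 1 < 2 < 3 < 4 < 5 < 6 < 7 < 8 < 9. The simplices of K, each written with vertices in increasing order, are:

  0-simplices (10): [0], [1], [2], [3], [4], [5], [6], [7], [8], [9]
  1-simplices (17): [0,5], [0,6], [1,3], [1,4], [2,3], [2,5], [2,8], [2,9], [3,9], [4,5], [4,6], [4,7], [5,6], [5,7], [5,9], [7,8], [8,9]
  2-simplices (6): [0,5,6], [2,3,9], [2,5,9], [2,8,9], [4,5,6], [4,5,7]

Hence C_0 ≅ Z^10, C_1 ≅ Z^17, C_2 ≅ Z^6.

∂_1: C_1 → C_0 is given by ∂[p,q] = [q] − [p].
This gives a 10×17 integer matrix of rank 9; reducing to Smith normal form yields diagonal entries (1,1,1,1,1,1,1,1,1).

The boundary map ∂_2: C_2 → C_1 acts by ∂[p,q,r] = [q,r] − [p,r] + [p,q]. For instance
  ∂[2,3,9] = [3,9] − [2,9] + [2,3],
  ∂[2,5,9] = [5,9] − [2,9] + [2,5].
The resulting 17×6 matrix has rank 6, and its Smith normal form has invariant factors (1,1,1,1,1,1).

Computing H_k = (kernel of ∂_k) / (image of ∂_{k+1}):

  H_1: rank ker ∂_1 − rank ∂_2 = (17 − 9) − 6 = 2, and the invariant factors of ∂_2 are all 1, so H_1 ≅ Z^2.

H_1 ≅ Z^2.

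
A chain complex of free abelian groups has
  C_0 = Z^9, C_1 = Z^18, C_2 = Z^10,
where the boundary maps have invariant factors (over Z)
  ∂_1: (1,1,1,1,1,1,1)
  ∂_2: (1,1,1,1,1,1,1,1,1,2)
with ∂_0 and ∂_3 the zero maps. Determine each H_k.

H_0: b_0 = 9 − 0 − 7 = 2; torsion from ∂_1 factors > 1: none. So H_0 ≅ Z^2.
H_1: b_1 = 18 − 7 − 10 = 1; torsion from ∂_2 factors > 1: [2]. So H_1 ≅ Z ⊕ Z/2.
H_2: b_2 = 10 − 10 − 0 = 0; torsion from ∂_3 factors > 1: none. So H_2 ≅ 0.

H_0 ≅ Z^2,  H_1 ≅ Z ⊕ Z/2,  H_2 = 0.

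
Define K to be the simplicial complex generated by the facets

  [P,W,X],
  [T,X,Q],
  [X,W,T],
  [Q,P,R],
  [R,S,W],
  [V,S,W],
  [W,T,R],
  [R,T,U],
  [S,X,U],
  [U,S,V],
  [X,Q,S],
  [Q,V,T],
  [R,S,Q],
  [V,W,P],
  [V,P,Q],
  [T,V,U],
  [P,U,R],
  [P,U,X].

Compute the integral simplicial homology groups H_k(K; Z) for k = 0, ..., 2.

Fix the vertex order P < Q < R < S < T < U < V < W < X and write every simplex with vertices in increasing order. Then dim K = 2 and the simplices of K are:

  0-simplices (9): P, Q, R, S, T, U, V, W, X
  1-simplices (27): PQ, PR, PU, PV, PW, PX, QR, QS, QT, QV, QX, RS, RT, RU, RW, SU, SV, SW, SX, TU, TV, TW, TX, UV, UX, VW, WX
  2-simplices (18): PQR, PQV, PRU, PUX, PVW, PWX, QRS, QSX, QTV, QTX, RSW, RTU, RTW, SUV, SUX, SVW, TUV, TWX

Hence C_0 ≅ Z^9, C_1 ≅ Z^27, C_2 ≅ Z^18.

The boundary map ∂_1: C_1 → C_0 sends each edge [p,q] (with p < q) to q − p.
As a 9×27 matrix over Z this has rank 8, with invariant factors (1,1,1,1,1,1,1,1).

Boundary ∂_2: C_2 → C_1 acts by ∂[p,q,r] = [q,r] − [p,r] + [p,q]. For instance
  ∂RSW = SW − RW + RS,
  ∂PQV = QV − PV + PQ.
This gives a 27×18 integer matrix of rank 17; reducing to Smith normal form yields diagonal entries (1,1,1,1,1,1,1,1,1,1,1,1,1,1,1,1,1).

Reading off H_k = ker ∂_k / im ∂_{k+1}:

  H_0: rank C_0 − rank ∂_1 = 9 − 8 = 1, and the invariant factors of ∂_1 are all 1, so H_0 = Z.
  H_1: rank ker ∂_1 − rank ∂_2 = (27 − 8) − 17 = 2, and the invariant factors of ∂_2 are all 1, so H_1 = Z^2.
  H_2: rank ker ∂_2 − rank ∂_3 = (18 − 17) − 0 = 1, and there is no ∂_3, so H_2 = Z.

As a check, the Euler characteristic is 9 − 27 + 18 = 0, which agrees with 1 − 2 + 1 = 0.

H_0 = Z,  H_1 = Z^2,  H_2 = Z.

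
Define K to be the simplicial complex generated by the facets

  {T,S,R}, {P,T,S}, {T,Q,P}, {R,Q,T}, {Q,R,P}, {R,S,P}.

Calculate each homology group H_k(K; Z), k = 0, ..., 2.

K has 5 vertices, 9 edges, 6 triangles.
rank ∂_0 = 0, rank ∂_1 = 4 ⇒ b_0 = 5 − 0 − 4 = 1; all invariant factors of ∂_1 are 1 so no torsion. So H_0 ≅ Z.
rank ∂_1 = 4, rank ∂_2 = 5 ⇒ b_1 = 9 − 4 − 5 = 0; all invariant factors of ∂_2 are 1 so no torsion. So H_1 ≅ 0.
rank ∂_2 = 5, rank ∂_3 = 0 ⇒ b_2 = 6 − 5 − 0 = 1. So H_2 ≅ Z.

H_0 ≅ Z,  H_1 = 0,  H_2 ≅ Z.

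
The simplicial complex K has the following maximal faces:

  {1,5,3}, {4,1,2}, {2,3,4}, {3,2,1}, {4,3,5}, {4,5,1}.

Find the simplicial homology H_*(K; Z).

H_0 ≅ Z,  H_1 = 0,  H_2 ≅ Z.

We work with the vertex ordering 1 < 2 < 3 < 4 < 5. The simplices of K, each written with vertices in increasing order, are:

  0-simplices (5): [1], [2], [3], [4], [5]
  1-simplices (9): [1,2], [1,3], [1,4], [1,5], [2,3], [2,4], [3,4], [3,5], [4,5]
  2-simplices (6): [1,2,3], [1,2,4], [1,3,5], [1,4,5], [2,3,4], [3,4,5]

giving chain groups C_0 ≅ Z^5, C_1 ≅ Z^9, C_2 ≅ Z^6.

∂_1: C_1 → C_0 sends each edge [p,q] (with p < q) to q − p. For instance
  ∂[3,4] = [4] − [3].
The resulting 5×9 matrix has rank 4, and its Smith normal form has invariant factors (1,1,1,1).

The boundary map ∂_2: C_2 → C_1 acts by ∂[p,q,r] = [q,r] − [p,r] + [p,q]. For instance
  ∂[1,4,5] = [4,5] − [1,5] + [1,4],
  ∂[1,2,3] = [2,3] − [1,3] + [1,2].
The resulting 9×6 matrix has rank 5, and its Smith normal form has invariant factors (1,1,1,1,1).

From H_k ≅ ker(∂_k) / im(∂_{k+1}) we obtain:

  H_0: rank C_0 − rank ∂_1 = 5 − 4 = 1, and the invariant factors of ∂_1 are all 1, so H_0 ≅ Z.
  H_1: rank ker ∂_1 − rank ∂_2 = (9 − 4) − 5 = 0, and the invariant factors of ∂_2 are all 1, so H_1 ≅ 0.
  H_2: rank ker ∂_2 − rank ∂_3 = (6 − 5) − 0 = 1, and there is no ∂_3, so H_2 ≅ Z.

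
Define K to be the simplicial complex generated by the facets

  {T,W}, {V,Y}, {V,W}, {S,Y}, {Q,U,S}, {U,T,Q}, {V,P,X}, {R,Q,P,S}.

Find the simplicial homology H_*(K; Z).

Take the total order P < Q < R < S < T < U < V < W < X < Y on the vertex set. Then K (dimension 3) consists of the simplices:

  0-simplices (10): P, Q, R, S, T, U, V, W, X, Y
  1-simplices (17): PQ, PR, PS, PV, PX, QR, QS, QT, QU, RS, SU, SY, TU, TW, VW, VX, VY
  2-simplices (7): PQR, PQS, PRS, PVX, QRS, QSU, QTU
  3-simplices (1): PQRS

so the chain groups are C_0 ≅ Z^10, C_1 ≅ Z^17, C_2 ≅ Z^7, C_3 ≅ Z^1.

∂_1: C_1 → C_0 maps an edge to its endpoints' difference, ∂[p,q] = q − p. For instance
  ∂PX = X − P.
The resulting 10×17 matrix has rank 9, and its Smith normal form has invariant factors (1,1,1,1,1,1,1,1,1).

Boundary ∂_2: C_2 → C_1 sends each 2-simplex [p,q,r] to [q,r] − [p,r] + [p,q]. For instance
  ∂PRS = RS − PS + PR,
  ∂PVX = VX − PX + PV.
As a 17×7 matrix over Z this has rank 6, with invariant factors (1,1,1,1,1,1).

∂_3: C_3 → C_2 sends each 3-simplex σ to the alternating sum Σ_i (−1)^i (σ with its i-th vertex removed). For instance
  ∂PQRS = QRS − PRS + PQS − PQR.
The 7×1 boundary matrix has rank 1 and Smith normal form diag(1).

Computing H_k = (kernel of ∂_k) / (image of ∂_{k+1}):

  H_0: rank C_0 − rank ∂_1 = 10 − 9 = 1, and the invariant factors of ∂_1 are all 1, so H_0 = Z.
  H_1: rank ker ∂_1 − rank ∂_2 = (17 − 9) − 6 = 2, and the invariant factors of ∂_2 are all 1, so H_1 = Z^2.
  H_2: rank ker ∂_2 − rank ∂_3 = (7 − 6) − 1 = 0, and the invariant factors of ∂_3 are all 1, so H_2 = 0.
  H_3: rank ker ∂_3 − rank ∂_4 = (1 − 1) − 0 = 0, and there is no ∂_4, so H_3 = 0.

H_0 = Z,  H_1 = Z^2,  H_2 = 0,  H_3 = 0.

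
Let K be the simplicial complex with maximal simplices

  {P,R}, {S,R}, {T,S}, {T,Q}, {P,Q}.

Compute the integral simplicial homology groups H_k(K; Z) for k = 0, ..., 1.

H_0 = Z,  H_1 = Z.

K has 5 vertices, 5 edges.
rank ∂_0 = 0, rank ∂_1 = 4 ⇒ b_0 = 5 − 0 − 4 = 1; all invariant factors of ∂_1 are 1 so no torsion. So H_0 = Z.
rank ∂_1 = 4, rank ∂_2 = 0 ⇒ b_1 = 5 − 4 − 0 = 1. So H_1 = Z.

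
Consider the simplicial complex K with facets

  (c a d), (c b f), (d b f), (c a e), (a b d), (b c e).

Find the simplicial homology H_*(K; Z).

H_0 = Z,  H_1 = Z,  H_2 = 0.

Order the vertices as a < b < c < d < e < f. Listing each simplex with vertices in this order, K has dimension 2 with simplices:

  0-simplices (6): a, b, c, d, e, f
  1-simplices (12): ab, ac, ad, ae, bc, bd, be, bf, cd, ce, cf, df
  2-simplices (6): abd, acd, ace, bce, bcf, bdf

giving chain groups C_0 ≅ Z^6, C_1 ≅ Z^12, C_2 ≅ Z^6.

∂_1: C_1 → C_0 maps an edge to its endpoints' difference, ∂[p,q] = q − p. For instance
  ∂bc = c − b.
As a 6×12 matrix over Z this has rank 5, with invariant factors (1,1,1,1,1).

The boundary map ∂_2: C_2 → C_1 sends each 2-simplex [p,q,r] to [q,r] − [p,r] + [p,q]. For instance
  ∂abd = bd − ad + ab,
  ∂ace = ce − ae + ac.
As a 12×6 matrix over Z this has rank 6, with invariant factors (1,1,1,1,1,1).

From H_k ≅ ker(∂_k) / im(∂_{k+1}) we obtain:

  H_0: rank C_0 − rank ∂_1 = 6 − 5 = 1, and the invariant factors of ∂_1 are all 1, so H_0 = Z.
  H_1: rank ker ∂_1 − rank ∂_2 = (12 − 5) − 6 = 1, and the invariant factors of ∂_2 are all 1, so H_1 = Z.
  H_2: rank ker ∂_2 − rank ∂_3 = (6 − 6) − 0 = 0, and there is no ∂_3, so H_2 = 0.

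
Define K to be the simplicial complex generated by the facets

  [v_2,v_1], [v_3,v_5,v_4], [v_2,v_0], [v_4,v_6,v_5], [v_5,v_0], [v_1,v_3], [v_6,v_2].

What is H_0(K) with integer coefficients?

H_0 = Z.

Take the total order v_0 < v_1 < v_2 < v_3 < v_4 < v_5 < v_6 on the vertex set. Then K (dimension 2) consists of the simplices:

  0-simplices (7): [v_0], [v_1], [v_2], [v_3], [v_4], [v_5], [v_6]
  1-simplices (10): [v_0,v_2], [v_0,v_5], [v_1,v_2], [v_1,v_3], [v_2,v_6], [v_3,v_4], [v_3,v_5], [v_4,v_5], [v_4,v_6], [v_5,v_6]
  2-simplices (2): [v_3,v_4,v_5], [v_4,v_5,v_6]

so the chain groups are C_0 ≅ Z^7, C_1 ≅ Z^10, C_2 ≅ Z^2.

The boundary map ∂_1: C_1 → C_0 maps an edge to its endpoints' difference, ∂[p,q] = q − p. For instance
  ∂[v_3,v_5] = [v_5] − [v_3].
The 7×10 boundary matrix has rank 6 and Smith normal form diag(1,1,1,1,1,1).

The boundary map ∂_2: C_2 → C_1 sends each 2-simplex [p,q,r] to [q,r] − [p,r] + [p,q]. For instance
  ∂[v_3,v_4,v_5] = [v_4,v_5] − [v_3,v_5] + [v_3,v_4],
  ∂[v_4,v_5,v_6] = [v_5,v_6] − [v_4,v_6] + [v_4,v_5].
As a 10×2 matrix over Z this has rank 2, with invariant factors (1,1).

Reading off H_k = ker ∂_k / im ∂_{k+1}:

  H_0: rank C_0 − rank ∂_1 = 7 − 6 = 1, and the invariant factors of ∂_1 are all 1, so H_0 = Z.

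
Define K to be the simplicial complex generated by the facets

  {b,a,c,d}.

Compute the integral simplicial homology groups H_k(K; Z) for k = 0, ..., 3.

H_0 ≅ Z,  H_1 = 0,  H_2 = 0,  H_3 = 0.

Take the total order a < b < c < d on the vertex set. Then K (dimension 3) consists of the simplices:

  0-simplices (4): a, b, c, d
  1-simplices (6): ab, ac, ad, bc, bd, cd
  2-simplices (4): abc, abd, acd, bcd
  3-simplices (1): abcd

giving chain groups C_0 ≅ Z^4, C_1 ≅ Z^6, C_2 ≅ Z^4, C_3 ≅ Z^1.

Boundary ∂_1: C_1 → C_0 maps an edge to its endpoints' difference, ∂[p,q] = q − p. For instance
  ∂bd = d − b.
The 4×6 boundary matrix has rank 3 and Smith normal form diag(1,1,1).

∂_2: C_2 → C_1 acts by ∂[p,q,r] = [q,r] − [p,r] + [p,q]. For instance
  ∂abd = bd − ad + ab,
  ∂acd = cd − ad + ac.
This gives a 6×4 integer matrix of rank 3; reducing to Smith normal form yields diagonal entries (1,1,1).

∂_3: C_3 → C_2 sends each 3-simplex σ to the alternating sum Σ_i (−1)^i (σ with its i-th vertex removed). For instance
  ∂abcd = bcd − acd + abd − abc.
This gives a 4×1 integer matrix of rank 1; reducing to Smith normal form yields diagonal entries (1).

Reading off H_k = ker ∂_k / im ∂_{k+1}:

  H_0: rank C_0 − rank ∂_1 = 4 − 3 = 1, and the invariant factors of ∂_1 are all 1, so H_0 = Z.
  H_1: rank ker ∂_1 − rank ∂_2 = (6 − 3) − 3 = 0, and the invariant factors of ∂_2 are all 1, so H_1 = 0.
  H_2: rank ker ∂_2 − rank ∂_3 = (4 − 3) − 1 = 0, and the invariant factors of ∂_3 are all 1, so H_2 = 0.
  H_3: rank ker ∂_3 − rank ∂_4 = (1 − 1) − 0 = 0, and there is no ∂_4, so H_3 = 0.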